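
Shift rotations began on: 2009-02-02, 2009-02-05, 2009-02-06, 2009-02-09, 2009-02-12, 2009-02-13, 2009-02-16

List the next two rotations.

Gaps: 3, 1, 3, 3, 1, 3 days — not constant, but cyclic with period 3.
The events fall on every Monday, Thursday and Friday.
Next Thursday: 2009-02-19.
The following Friday is 2009-02-20.

2009-02-19, 2009-02-20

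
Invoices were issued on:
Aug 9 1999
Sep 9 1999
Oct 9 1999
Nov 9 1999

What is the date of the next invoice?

Each date is the 9th; the gaps (31, 30, 31) track the month lengths.
The rule is the 9th of each month.
December 1999: Dec 9 1999.

Dec 9 1999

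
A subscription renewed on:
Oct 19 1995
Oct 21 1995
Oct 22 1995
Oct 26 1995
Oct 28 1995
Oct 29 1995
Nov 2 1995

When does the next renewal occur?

Every event lands on a Thursday or Saturday or Sunday (gaps cycle 2, 1, 4, 2, 1, 4).
So the schedule is: every Thursday, Saturday and Sunday.
Next Saturday: Nov 4 1995.

Nov 4 1995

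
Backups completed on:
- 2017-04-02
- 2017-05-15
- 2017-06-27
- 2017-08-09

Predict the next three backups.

2017-09-21, 2017-11-03, 2017-12-16

The spacing is 43, 43, 43 days — always 43 days.
2017-08-09 + 43 days = 2017-09-21.
2017-09-21 + 43 days = 2017-11-03.
2017-11-03 + 43 days = 2017-12-16.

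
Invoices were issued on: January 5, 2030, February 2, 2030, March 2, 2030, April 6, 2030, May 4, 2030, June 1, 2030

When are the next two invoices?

July 6, 2030; August 3, 2030

These are Saturdays at 28- or 35-day spacing (28, 28, 35, 28, 28).
The pattern: 1st Saturday of the month.
July 2030 — 1st Saturday is July 6, 2030.
August 2030 — 1st Saturday is August 3, 2030.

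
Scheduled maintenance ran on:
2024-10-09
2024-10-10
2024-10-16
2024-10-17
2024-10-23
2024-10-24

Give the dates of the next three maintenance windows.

2024-10-30, 2024-10-31, 2024-11-06

Every event lands on a Wednesday or Thursday (gaps cycle 1, 6, 1, 6, 1).
So the schedule is: every Wednesday and Thursday.
The following Wednesday is 2024-10-30.
The following Thursday is 2024-10-31.
Next Wednesday: 2024-11-06.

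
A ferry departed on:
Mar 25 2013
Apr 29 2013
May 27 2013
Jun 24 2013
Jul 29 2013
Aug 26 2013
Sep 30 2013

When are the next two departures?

Oct 28 2013, Nov 25 2013

Every date is a Monday; gaps 35, 28, 28, 35, 28, 35 days.
Each is the last Monday of its month (at least one falls on the 29th or later, ruling out '4th Monday').
October 2013 ends with Monday Oct 28 2013.
November 2013 ends with Monday Nov 25 2013.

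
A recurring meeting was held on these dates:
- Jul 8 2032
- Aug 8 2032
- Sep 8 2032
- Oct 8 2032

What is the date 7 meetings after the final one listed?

Gaps: 31, 31, 30 days — not constant. Every event is on the 8th of the month.
Pattern: the 8th of each month.
November 2032: Nov 8 2032.
Next: December 2032 → Dec 8 2032.
January 2033: Jan 8 2033.
February 2033: Feb 8 2033.
March 2033: Mar 8 2033.
Next: April 2033 → Apr 8 2033.
Next: May 2033 → May 8 2033.

May 8 2033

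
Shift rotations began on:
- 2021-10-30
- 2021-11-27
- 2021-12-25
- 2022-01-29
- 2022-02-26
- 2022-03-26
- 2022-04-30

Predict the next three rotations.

Every date is a Saturday; gaps 28, 28, 35, 28, 28, 35 days.
Each is the last Saturday of its month (at least one falls on the 29th or later, ruling out '4th Saturday').
May 2022 ends with Saturday 2022-05-28.
June 2022 ends with Saturday 2022-06-25.
July 2022 ends with Saturday 2022-07-30.

2022-05-28, 2022-06-25, 2022-07-30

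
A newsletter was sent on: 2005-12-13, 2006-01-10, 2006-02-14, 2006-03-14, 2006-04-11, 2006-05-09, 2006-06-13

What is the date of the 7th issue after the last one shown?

Gaps: 28, 35, 28, 28, 28, 35 days — a mix of 28 and 35. Every date is a Tuesday.
Each is the 2nd Tuesday of its month.
2nd Tuesday of July 2006: 2006-07-11.
2nd Tuesday of August 2006: 2006-08-08.
2nd Tuesday of September 2006: 2006-09-12.
2nd Tuesday of October 2006: 2006-10-10.
2nd Tuesday of November 2006: 2006-11-14.
2nd Tuesday of December 2006: 2006-12-12.
January 2007 — 2nd Tuesday is 2007-01-09.

2007-01-09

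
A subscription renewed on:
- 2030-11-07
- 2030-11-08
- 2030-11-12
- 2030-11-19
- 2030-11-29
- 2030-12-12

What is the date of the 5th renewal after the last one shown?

Intervals are 1, 4, 7, 10, 13 days — an arithmetic progression with common difference 3.
Next gap: 16 days. 2030-12-12 + 16 days = 2030-12-28.
Next gap: 19 days. 2030-12-28 + 19 days = 2031-01-16.
Next gap: 22 days. 2031-01-16 + 22 days = 2031-02-07.
Next gap: 25 days. 2031-02-07 + 25 days = 2031-03-04.
Next gap: 28 days. 2031-03-04 + 28 days = 2031-04-01.

2031-04-01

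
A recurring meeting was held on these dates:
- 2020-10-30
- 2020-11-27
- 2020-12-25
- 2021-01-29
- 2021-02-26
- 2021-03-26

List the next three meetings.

All Fridays; the gaps (28, 28, 35, 28, 28) vary with month length.
This is the last Friday of each month.
Last Friday of April 2021: 2021-04-30.
Last Friday of May 2021: 2021-05-28.
June 2021 ends with Friday 2021-06-25.

2021-04-30, 2021-05-28, 2021-06-25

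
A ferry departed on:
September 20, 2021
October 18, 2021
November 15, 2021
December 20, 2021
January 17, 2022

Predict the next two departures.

February 21, 2022; March 21, 2022

Gaps: 28, 28, 35, 28 days — a mix of 28 and 35. Every date is a Monday.
Each is the 3rd Monday of its month.
February 2022 — 3rd Monday is February 21, 2022.
March 2022 — 3rd Monday is March 21, 2022.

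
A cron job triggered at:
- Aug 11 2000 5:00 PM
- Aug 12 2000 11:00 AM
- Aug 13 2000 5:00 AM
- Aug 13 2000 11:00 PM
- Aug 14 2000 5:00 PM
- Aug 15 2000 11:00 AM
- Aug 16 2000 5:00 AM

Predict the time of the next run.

Aug 16 2000 11:00 PM

Spacing: 18, 18, 18, 18, 18, 18 h — constant 18 h.
Aug 16 2000 5:00 AM + 18 h = Aug 16 2000 11:00 PM.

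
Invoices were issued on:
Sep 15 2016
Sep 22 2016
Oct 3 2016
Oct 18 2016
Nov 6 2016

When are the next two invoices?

Nov 29 2016, Dec 26 2016

Intervals are 7, 11, 15, 19 days — an arithmetic progression with common difference 4.
Next gap: 23 days. Nov 6 2016 + 23 days = Nov 29 2016.
Next gap: 27 days. Nov 29 2016 + 27 days = Dec 26 2016.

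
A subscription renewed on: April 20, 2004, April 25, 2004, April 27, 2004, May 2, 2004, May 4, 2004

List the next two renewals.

Gaps: 5, 2, 5, 2 days — not constant, but cyclic with period 2.
The events fall on every Tuesday and Sunday.
The following Sunday is May 9, 2004.
Next Tuesday: May 11, 2004.

May 9, 2004; May 11, 2004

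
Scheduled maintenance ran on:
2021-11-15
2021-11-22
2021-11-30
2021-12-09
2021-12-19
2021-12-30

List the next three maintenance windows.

Gaps: 7, 8, 9, 10, 11 days — each gap is 1 larger than the previous one.
Next gap: 12 days. 2021-12-30 + 12 days = 2022-01-11.
Next gap: 13 days. 2022-01-11 + 13 days = 2022-01-24.
Next gap: 14 days. 2022-01-24 + 14 days = 2022-02-07.

2022-01-11, 2022-01-24, 2022-02-07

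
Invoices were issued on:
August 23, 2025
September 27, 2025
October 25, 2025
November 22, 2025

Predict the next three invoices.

All dates are Saturdays, 35, 28, 28 days apart.
Specifically, the 4th Saturday of each month.
December 2025 — 4th Saturday is December 27, 2025.
January 2026 — 4th Saturday is January 24, 2026.
4th Saturday of February 2026: February 28, 2026.

December 27, 2025; January 24, 2026; February 28, 2026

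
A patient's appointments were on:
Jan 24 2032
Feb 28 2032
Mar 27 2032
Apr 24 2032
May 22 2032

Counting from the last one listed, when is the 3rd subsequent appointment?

All dates are Saturdays, 35, 28, 28, 28 days apart.
Specifically, the 4th Saturday of each month.
4th Saturday of June 2032: Jun 26 2032.
July 2032 — 4th Saturday is Jul 24 2032.
August 2032 — 4th Saturday is Aug 28 2032.

Aug 28 2032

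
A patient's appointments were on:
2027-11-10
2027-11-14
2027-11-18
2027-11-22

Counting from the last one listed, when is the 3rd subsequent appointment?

2027-12-04

Every event comes 4 days after the last (4, 4, 4).
2027-11-22 + 4 days = 2027-11-26.
2027-11-26 + 4 days = 2027-11-30.
2027-11-30 + 4 days = 2027-12-04.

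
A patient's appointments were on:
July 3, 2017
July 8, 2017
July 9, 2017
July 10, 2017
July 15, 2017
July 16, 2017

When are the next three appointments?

Every event lands on a Monday or Saturday or Sunday (gaps cycle 5, 1, 1, 5, 1).
So the schedule is: every Monday, Saturday and Sunday.
The following Monday is July 17, 2017.
The following Saturday is July 22, 2017.
The following Sunday is July 23, 2017.

July 17, 2017; July 22, 2017; July 23, 2017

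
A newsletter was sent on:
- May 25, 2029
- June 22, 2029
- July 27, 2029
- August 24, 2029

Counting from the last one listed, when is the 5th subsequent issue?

January 25, 2030

All dates are Fridays, 28, 35, 28 days apart.
Specifically, the 4th Friday of each month.
4th Friday of September 2029: September 28, 2029.
October 2029 — 4th Friday is October 26, 2029.
4th Friday of November 2029: November 23, 2029.
4th Friday of December 2029: December 28, 2029.
January 2030 — 4th Friday is January 25, 2030.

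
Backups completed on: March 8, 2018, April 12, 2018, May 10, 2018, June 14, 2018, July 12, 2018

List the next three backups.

August 9, 2018; September 13, 2018; October 11, 2018

Gaps: 35, 28, 35, 28 days — a mix of 28 and 35. Every date is a Thursday.
Each is the 2nd Thursday of its month.
2nd Thursday of August 2018: August 9, 2018.
2nd Thursday of September 2018: September 13, 2018.
October 2018 — 2nd Thursday is October 11, 2018.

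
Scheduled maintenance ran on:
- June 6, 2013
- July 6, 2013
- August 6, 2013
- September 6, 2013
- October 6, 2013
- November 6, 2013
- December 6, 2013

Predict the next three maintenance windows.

The day-of-month is always 6 (30, 31, 31, 30, 31, 30 days between events).
So this recurs on the 6th of each month.
January 2014: January 6, 2014.
Next: February 2014 → February 6, 2014.
March 2014: March 6, 2014.

January 6, 2014; February 6, 2014; March 6, 2014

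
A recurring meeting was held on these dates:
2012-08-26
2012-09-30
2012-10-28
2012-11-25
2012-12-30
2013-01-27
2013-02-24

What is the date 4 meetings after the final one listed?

All Sundays; the gaps (35, 28, 28, 35, 28, 28) vary with month length.
This is the last Sunday of each month.
March 2013 ends with Sunday 2013-03-31.
April 2013 ends with Sunday 2013-04-28.
May 2013 ends with Sunday 2013-05-26.
June 2013 ends with Sunday 2013-06-30.

2013-06-30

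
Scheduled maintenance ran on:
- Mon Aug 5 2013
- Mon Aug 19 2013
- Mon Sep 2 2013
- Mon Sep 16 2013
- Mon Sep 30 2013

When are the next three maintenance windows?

Mon Oct 14 2013, Mon Oct 28 2013, Mon Nov 11 2013

Gaps between consecutive events: 14, 14, 14, 14 days — a constant 14-day interval.
Mon Sep 30 2013 + 14 days = Mon Oct 14 2013.
Mon Oct 14 2013 + 14 days = Mon Oct 28 2013.
Mon Oct 28 2013 + 14 days = Mon Nov 11 2013.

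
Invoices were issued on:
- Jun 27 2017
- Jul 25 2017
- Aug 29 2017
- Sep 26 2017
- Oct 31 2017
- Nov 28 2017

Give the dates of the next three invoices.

These are Tuesdays with 28, 35, 28, 35, 28-day gaps.
Each is the final Tuesday of its month — Aug 29 2017 is past the 28th, so '4th Tuesday' doesn't fit.
December 2017 ends with Tuesday Dec 26 2017.
January 2018 ends with Tuesday Jan 30 2018.
February 2018 ends with Tuesday Feb 27 2018.

Dec 26 2017, Jan 30 2018, Feb 27 2018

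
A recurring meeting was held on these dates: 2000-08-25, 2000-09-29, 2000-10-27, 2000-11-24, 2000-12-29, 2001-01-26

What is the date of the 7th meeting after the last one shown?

2001-08-31

Every date is a Friday; gaps 35, 28, 28, 35, 28 days.
Each is the last Friday of its month (at least one falls on the 29th or later, ruling out '4th Friday').
February 2001 ends with Friday 2001-02-23.
Last Friday of March 2001: 2001-03-30.
Last Friday of April 2001: 2001-04-27.
May 2001 ends with Friday 2001-05-25.
Last Friday of June 2001: 2001-06-29.
Last Friday of July 2001: 2001-07-27.
August 2001 ends with Friday 2001-08-31.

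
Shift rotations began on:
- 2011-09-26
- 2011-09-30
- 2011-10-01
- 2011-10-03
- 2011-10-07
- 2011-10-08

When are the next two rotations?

2011-10-10, 2011-10-14

Gaps: 4, 1, 2, 4, 1 days — not constant, but cyclic with period 3.
The events fall on every Monday, Friday and Saturday.
Next Monday: 2011-10-10.
The following Friday is 2011-10-14.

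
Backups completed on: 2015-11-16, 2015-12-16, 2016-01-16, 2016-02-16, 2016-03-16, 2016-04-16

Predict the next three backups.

Gaps: 30, 31, 31, 29, 31 days — not constant. Every event is on the 16th of the month.
Pattern: the 16th of each month.
Next: May 2016 → 2016-05-16.
June 2016: 2016-06-16.
July 2016: 2016-07-16.

2016-05-16, 2016-06-16, 2016-07-16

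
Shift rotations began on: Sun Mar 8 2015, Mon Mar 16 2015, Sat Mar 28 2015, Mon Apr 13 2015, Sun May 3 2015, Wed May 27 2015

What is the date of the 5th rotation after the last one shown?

The spacing grows by 4 each time: 8, 12, 16, 20, 24 days.
Next gap: 28 days. Wed May 27 2015 + 28 days = Wed Jun 24 2015.
Next gap: 32 days. Wed Jun 24 2015 + 32 days = Sun Jul 26 2015.
Next gap: 36 days. Sun Jul 26 2015 + 36 days = Mon Aug 31 2015.
Next gap: 40 days. Mon Aug 31 2015 + 40 days = Sat Oct 10 2015.
Next gap: 44 days. Sat Oct 10 2015 + 44 days = Mon Nov 23 2015.

Mon Nov 23 2015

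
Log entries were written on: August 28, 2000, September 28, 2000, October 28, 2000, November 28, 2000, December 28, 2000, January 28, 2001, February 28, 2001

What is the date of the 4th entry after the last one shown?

The day-of-month is always 28 (31, 30, 31, 30, 31, 31 days between events).
So this recurs on the 28th of each month.
March 2001: March 28, 2001.
April 2001: April 28, 2001.
May 2001: May 28, 2001.
June 2001: June 28, 2001.

June 28, 2001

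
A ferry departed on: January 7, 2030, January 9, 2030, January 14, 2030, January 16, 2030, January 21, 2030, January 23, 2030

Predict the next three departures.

January 28, 2030; January 30, 2030; February 4, 2030

The gap pattern 2, 5, 2, 5, 2 repeats every 2 events.
These are the Mondays and Wednesdays of each week.
Next Monday: January 28, 2030.
The following Wednesday is January 30, 2030.
Next Monday: February 4, 2030.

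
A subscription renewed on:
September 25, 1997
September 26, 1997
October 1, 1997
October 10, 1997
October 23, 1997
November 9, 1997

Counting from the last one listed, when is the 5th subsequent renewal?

Intervals are 1, 5, 9, 13, 17 days — an arithmetic progression with common difference 4.
Next gap: 21 days. November 9, 1997 + 21 days = November 30, 1997.
Next gap: 25 days. November 30, 1997 + 25 days = December 25, 1997.
Next gap: 29 days. December 25, 1997 + 29 days = January 23, 1998.
Next gap: 33 days. January 23, 1998 + 33 days = February 25, 1998.
Next gap: 37 days. February 25, 1998 + 37 days = April 3, 1998.

April 3, 1998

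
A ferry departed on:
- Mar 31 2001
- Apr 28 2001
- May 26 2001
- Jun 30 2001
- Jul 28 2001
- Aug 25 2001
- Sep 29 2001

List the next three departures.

Oct 27 2001, Nov 24 2001, Dec 29 2001

All Saturdays; the gaps (28, 28, 35, 28, 28, 35) vary with month length.
This is the last Saturday of each month.
October 2001 ends with Saturday Oct 27 2001.
November 2001 ends with Saturday Nov 24 2001.
Last Saturday of December 2001: Dec 29 2001.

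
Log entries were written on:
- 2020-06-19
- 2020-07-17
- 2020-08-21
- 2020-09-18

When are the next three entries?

2020-10-16, 2020-11-20, 2020-12-18

All dates are Fridays, 28, 35, 28 days apart.
Specifically, the 3rd Friday of each month.
3rd Friday of October 2020: 2020-10-16.
November 2020 — 3rd Friday is 2020-11-20.
December 2020 — 3rd Friday is 2020-12-18.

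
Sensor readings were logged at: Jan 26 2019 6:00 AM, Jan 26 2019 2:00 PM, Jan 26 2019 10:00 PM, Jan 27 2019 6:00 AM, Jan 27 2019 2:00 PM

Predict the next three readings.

The interval is a steady 8 hours (8, 8, 8, 8).
Jan 27 2019 2:00 PM + 8 h = Jan 27 2019 10:00 PM.
Jan 27 2019 10:00 PM + 8 h = Jan 28 2019 6:00 AM.
Jan 28 2019 6:00 AM + 8 h = Jan 28 2019 2:00 PM.

Jan 27 2019 10:00 PM, Jan 28 2019 6:00 AM, Jan 28 2019 2:00 PM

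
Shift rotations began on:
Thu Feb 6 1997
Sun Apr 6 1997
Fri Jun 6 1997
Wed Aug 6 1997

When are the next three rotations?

Gaps: 59, 61, 61 days — not constant. Every event is on the 6th of the month.
Pattern: the 6th of every 2 months.
October 1997: Mon Oct 6 1997.
Next: December 1997 → Sat Dec 6 1997.
Next: February 1998 → Fri Feb 6 1998.

Mon Oct 6 1997, Sat Dec 6 1997, Fri Feb 6 1998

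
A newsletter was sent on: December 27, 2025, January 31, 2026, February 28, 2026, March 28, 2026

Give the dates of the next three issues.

These are Saturdays with 35, 28, 28-day gaps.
Each is the final Saturday of its month — January 31, 2026 is past the 28th, so '4th Saturday' doesn't fit.
April 2026 ends with Saturday April 25, 2026.
May 2026 ends with Saturday May 30, 2026.
Last Saturday of June 2026: June 27, 2026.

April 25, 2026; May 30, 2026; June 27, 2026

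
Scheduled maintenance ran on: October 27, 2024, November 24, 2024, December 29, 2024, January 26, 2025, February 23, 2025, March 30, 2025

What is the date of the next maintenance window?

April 27, 2025

All Sundays; the gaps (28, 35, 28, 28, 35) vary with month length.
This is the last Sunday of each month.
April 2025 ends with Sunday April 27, 2025.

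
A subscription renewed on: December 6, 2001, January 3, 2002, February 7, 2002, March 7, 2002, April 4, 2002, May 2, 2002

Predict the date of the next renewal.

June 6, 2002

These are Thursdays at 28- or 35-day spacing (28, 35, 28, 28, 28).
The pattern: 1st Thursday of the month.
June 2002 — 1st Thursday is June 6, 2002.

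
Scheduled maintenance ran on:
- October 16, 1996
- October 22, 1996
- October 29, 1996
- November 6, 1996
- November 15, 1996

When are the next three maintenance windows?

November 25, 1996; December 6, 1996; December 18, 1996

Gaps: 6, 7, 8, 9 days — each gap is 1 larger than the previous one.
Next gap: 10 days. November 15, 1996 + 10 days = November 25, 1996.
Next gap: 11 days. November 25, 1996 + 11 days = December 6, 1996.
Next gap: 12 days. December 6, 1996 + 12 days = December 18, 1996.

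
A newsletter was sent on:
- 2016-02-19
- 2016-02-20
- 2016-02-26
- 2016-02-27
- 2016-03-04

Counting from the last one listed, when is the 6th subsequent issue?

Gaps: 1, 6, 1, 6 days — not constant, but cyclic with period 2.
The events fall on every Friday and Saturday.
Next Saturday: 2016-03-05.
Next Friday: 2016-03-11.
The following Saturday is 2016-03-12.
Next Friday: 2016-03-18.
The following Saturday is 2016-03-19.
Next Friday: 2016-03-25.

2016-03-25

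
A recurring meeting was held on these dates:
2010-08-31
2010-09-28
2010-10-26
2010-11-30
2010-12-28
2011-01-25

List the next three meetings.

Every date is a Tuesday; gaps 28, 28, 35, 28, 28 days.
Each is the last Tuesday of its month (at least one falls on the 29th or later, ruling out '4th Tuesday').
February 2011 ends with Tuesday 2011-02-22.
Last Tuesday of March 2011: 2011-03-29.
April 2011 ends with Tuesday 2011-04-26.

2011-02-22, 2011-03-29, 2011-04-26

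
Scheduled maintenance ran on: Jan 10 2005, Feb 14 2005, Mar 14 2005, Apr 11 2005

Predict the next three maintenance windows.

Gaps: 35, 28, 28 days — a mix of 28 and 35. Every date is a Monday.
Each is the 2nd Monday of its month.
May 2005 — 2nd Monday is May 9 2005.
2nd Monday of June 2005: Jun 13 2005.
2nd Monday of July 2005: Jul 11 2005.

May 9 2005, Jun 13 2005, Jul 11 2005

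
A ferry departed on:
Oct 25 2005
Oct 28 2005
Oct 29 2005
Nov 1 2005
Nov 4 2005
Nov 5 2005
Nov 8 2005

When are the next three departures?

Nov 11 2005, Nov 12 2005, Nov 15 2005

Every event lands on a Tuesday or Friday or Saturday (gaps cycle 3, 1, 3, 3, 1, 3).
So the schedule is: every Tuesday, Friday and Saturday.
Next Friday: Nov 11 2005.
Next Saturday: Nov 12 2005.
The following Tuesday is Nov 15 2005.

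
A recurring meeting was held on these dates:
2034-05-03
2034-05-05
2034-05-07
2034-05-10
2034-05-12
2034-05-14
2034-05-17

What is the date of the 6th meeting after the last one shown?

2034-05-31

Every event lands on a Wednesday or Friday or Sunday (gaps cycle 2, 2, 3, 2, 2, 3).
So the schedule is: every Wednesday, Friday and Sunday.
The following Friday is 2034-05-19.
Next Sunday: 2034-05-21.
Next Wednesday: 2034-05-24.
The following Friday is 2034-05-26.
The following Sunday is 2034-05-28.
The following Wednesday is 2034-05-31.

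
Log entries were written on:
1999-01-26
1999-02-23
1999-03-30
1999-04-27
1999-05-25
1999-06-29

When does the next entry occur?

1999-07-27

All Tuesdays; the gaps (28, 35, 28, 28, 35) vary with month length.
This is the last Tuesday of each month.
Last Tuesday of July 1999: 1999-07-27.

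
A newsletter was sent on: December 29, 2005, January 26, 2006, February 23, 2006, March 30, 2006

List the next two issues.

These are Thursdays with 28, 28, 35-day gaps.
Each is the final Thursday of its month — December 29, 2005 is past the 28th, so '4th Thursday' doesn't fit.
Last Thursday of April 2006: April 27, 2006.
May 2006 ends with Thursday May 25, 2006.

April 27, 2006; May 25, 2006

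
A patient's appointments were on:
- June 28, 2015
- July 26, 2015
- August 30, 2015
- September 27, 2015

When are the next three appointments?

October 25, 2015; November 29, 2015; December 27, 2015

These are Sundays with 28, 35, 28-day gaps.
Each is the final Sunday of its month — August 30, 2015 is past the 28th, so '4th Sunday' doesn't fit.
October 2015 ends with Sunday October 25, 2015.
Last Sunday of November 2015: November 29, 2015.
Last Sunday of December 2015: December 27, 2015.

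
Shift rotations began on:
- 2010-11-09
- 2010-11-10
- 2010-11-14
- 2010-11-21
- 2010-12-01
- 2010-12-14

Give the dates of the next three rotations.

2010-12-30, 2011-01-18, 2011-02-09

Intervals are 1, 4, 7, 10, 13 days — an arithmetic progression with common difference 3.
Next gap: 16 days. 2010-12-14 + 16 days = 2010-12-30.
Next gap: 19 days. 2010-12-30 + 19 days = 2011-01-18.
Next gap: 22 days. 2011-01-18 + 22 days = 2011-02-09.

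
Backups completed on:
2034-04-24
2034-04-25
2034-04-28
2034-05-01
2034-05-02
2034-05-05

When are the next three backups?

2034-05-08, 2034-05-09, 2034-05-12

Gaps: 1, 3, 3, 1, 3 days — not constant, but cyclic with period 3.
The events fall on every Monday, Tuesday and Friday.
The following Monday is 2034-05-08.
The following Tuesday is 2034-05-09.
The following Friday is 2034-05-12.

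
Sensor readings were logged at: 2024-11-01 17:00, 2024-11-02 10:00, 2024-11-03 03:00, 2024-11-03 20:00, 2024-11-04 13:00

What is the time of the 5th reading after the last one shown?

Spacing: 17, 17, 17, 17 h — constant 17 h.
2024-11-04 13:00 + 17 h = 2024-11-05 06:00.
2024-11-05 06:00 + 17 h = 2024-11-05 23:00.
2024-11-05 23:00 + 17 h = 2024-11-06 16:00.
2024-11-06 16:00 + 17 h = 2024-11-07 09:00.
2024-11-07 09:00 + 17 h = 2024-11-08 02:00.

2024-11-08 02:00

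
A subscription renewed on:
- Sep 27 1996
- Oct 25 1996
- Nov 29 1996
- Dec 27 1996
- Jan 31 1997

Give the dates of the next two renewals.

All Fridays; the gaps (28, 35, 28, 35) vary with month length.
This is the last Friday of each month.
Last Friday of February 1997: Feb 28 1997.
March 1997 ends with Friday Mar 28 1997.

Feb 28 1997, Mar 28 1997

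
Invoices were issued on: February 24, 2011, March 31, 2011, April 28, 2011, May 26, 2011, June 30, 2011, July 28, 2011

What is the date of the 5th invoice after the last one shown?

All Thursdays; the gaps (35, 28, 28, 35, 28) vary with month length.
This is the last Thursday of each month.
Last Thursday of August 2011: August 25, 2011.
Last Thursday of September 2011: September 29, 2011.
Last Thursday of October 2011: October 27, 2011.
Last Thursday of November 2011: November 24, 2011.
December 2011 ends with Thursday December 29, 2011.

December 29, 2011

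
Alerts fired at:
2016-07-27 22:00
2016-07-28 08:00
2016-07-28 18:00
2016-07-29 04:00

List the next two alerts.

The interval is a steady 10 hours (10, 10, 10).
2016-07-29 04:00 + 10 h = 2016-07-29 14:00.
2016-07-29 14:00 + 10 h = 2016-07-30 00:00.

2016-07-29 14:00, 2016-07-30 00:00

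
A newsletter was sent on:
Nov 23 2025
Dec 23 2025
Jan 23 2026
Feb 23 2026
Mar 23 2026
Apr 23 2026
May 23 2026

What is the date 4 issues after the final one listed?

Sep 23 2026

Gaps: 30, 31, 31, 28, 31, 30 days — not constant. Every event is on the 23rd of the month.
Pattern: the 23rd of each month.
Next: June 2026 → Jun 23 2026.
Next: July 2026 → Jul 23 2026.
Next: August 2026 → Aug 23 2026.
Next: September 2026 → Sep 23 2026.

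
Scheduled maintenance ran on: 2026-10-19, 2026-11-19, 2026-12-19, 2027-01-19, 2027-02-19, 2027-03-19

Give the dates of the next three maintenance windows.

2027-04-19, 2027-05-19, 2027-06-19

The day-of-month is always 19 (31, 30, 31, 31, 28 days between events).
So this recurs on the 19th of each month.
April 2027: 2027-04-19.
Next: May 2027 → 2027-05-19.
June 2027: 2027-06-19.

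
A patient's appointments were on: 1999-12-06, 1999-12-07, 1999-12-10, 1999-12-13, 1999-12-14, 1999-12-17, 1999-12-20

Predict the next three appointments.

Every event lands on a Monday or Tuesday or Friday (gaps cycle 1, 3, 3, 1, 3, 3).
So the schedule is: every Monday, Tuesday and Friday.
The following Tuesday is 1999-12-21.
Next Friday: 1999-12-24.
The following Monday is 1999-12-27.

1999-12-21, 1999-12-24, 1999-12-27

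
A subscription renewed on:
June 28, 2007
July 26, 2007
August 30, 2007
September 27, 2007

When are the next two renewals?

October 25, 2007; November 29, 2007

These are Thursdays with 28, 35, 28-day gaps.
Each is the final Thursday of its month — August 30, 2007 is past the 28th, so '4th Thursday' doesn't fit.
Last Thursday of October 2007: October 25, 2007.
Last Thursday of November 2007: November 29, 2007.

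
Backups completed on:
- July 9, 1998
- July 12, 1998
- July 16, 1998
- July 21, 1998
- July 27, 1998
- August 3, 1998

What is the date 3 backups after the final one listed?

August 30, 1998

Gaps: 3, 4, 5, 6, 7 days — each gap is 1 larger than the previous one.
Next gap: 8 days. August 3, 1998 + 8 days = August 11, 1998.
Next gap: 9 days. August 11, 1998 + 9 days = August 20, 1998.
Next gap: 10 days. August 20, 1998 + 10 days = August 30, 1998.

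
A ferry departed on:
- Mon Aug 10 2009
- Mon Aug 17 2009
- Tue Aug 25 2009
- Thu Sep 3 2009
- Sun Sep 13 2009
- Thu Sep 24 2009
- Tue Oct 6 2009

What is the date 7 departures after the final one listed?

Tue Jan 26 2010

The spacing grows by 1 each time: 7, 8, 9, 10, 11, 12 days.
Next gap: 13 days. Tue Oct 6 2009 + 13 days = Mon Oct 19 2009.
Next gap: 14 days. Mon Oct 19 2009 + 14 days = Mon Nov 2 2009.
Next gap: 15 days. Mon Nov 2 2009 + 15 days = Tue Nov 17 2009.
Next gap: 16 days. Tue Nov 17 2009 + 16 days = Thu Dec 3 2009.
Next gap: 17 days. Thu Dec 3 2009 + 17 days = Sun Dec 20 2009.
Next gap: 18 days. Sun Dec 20 2009 + 18 days = Thu Jan 7 2010.
Next gap: 19 days. Thu Jan 7 2010 + 19 days = Tue Jan 26 2010.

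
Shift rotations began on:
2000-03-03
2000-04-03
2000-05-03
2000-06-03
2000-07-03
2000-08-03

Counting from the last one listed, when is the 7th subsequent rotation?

2001-03-03

The day-of-month is always 3 (31, 30, 31, 30, 31 days between events).
So this recurs on the 3rd of each month.
Next: September 2000 → 2000-09-03.
Next: October 2000 → 2000-10-03.
November 2000: 2000-11-03.
Next: December 2000 → 2000-12-03.
Next: January 2001 → 2001-01-03.
February 2001: 2001-02-03.
March 2001: 2001-03-03.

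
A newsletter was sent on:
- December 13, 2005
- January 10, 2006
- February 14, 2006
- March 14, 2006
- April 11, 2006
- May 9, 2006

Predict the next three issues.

June 13, 2006; July 11, 2006; August 8, 2006

These are Tuesdays at 28- or 35-day spacing (28, 35, 28, 28, 28).
The pattern: 2nd Tuesday of the month.
June 2006 — 2nd Tuesday is June 13, 2006.
2nd Tuesday of July 2006: July 11, 2006.
2nd Tuesday of August 2006: August 8, 2006.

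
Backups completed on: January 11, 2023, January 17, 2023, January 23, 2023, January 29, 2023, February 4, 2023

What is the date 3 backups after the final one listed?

February 22, 2023

The spacing is 6, 6, 6, 6 days — always 6 days.
February 4, 2023 + 6 days = February 10, 2023.
February 10, 2023 + 6 days = February 16, 2023.
February 16, 2023 + 6 days = February 22, 2023.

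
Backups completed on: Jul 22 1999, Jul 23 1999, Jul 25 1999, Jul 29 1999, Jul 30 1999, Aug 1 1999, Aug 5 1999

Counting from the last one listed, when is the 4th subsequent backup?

Gaps: 1, 2, 4, 1, 2, 4 days — not constant, but cyclic with period 3.
The events fall on every Thursday, Friday and Sunday.
Next Friday: Aug 6 1999.
Next Sunday: Aug 8 1999.
Next Thursday: Aug 12 1999.
Next Friday: Aug 13 1999.

Aug 13 1999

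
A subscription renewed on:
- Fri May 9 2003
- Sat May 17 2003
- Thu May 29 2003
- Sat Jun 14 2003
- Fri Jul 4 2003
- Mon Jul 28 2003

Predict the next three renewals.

Intervals are 8, 12, 16, 20, 24 days — an arithmetic progression with common difference 4.
Next gap: 28 days. Mon Jul 28 2003 + 28 days = Mon Aug 25 2003.
Next gap: 32 days. Mon Aug 25 2003 + 32 days = Fri Sep 26 2003.
Next gap: 36 days. Fri Sep 26 2003 + 36 days = Sat Nov 1 2003.

Mon Aug 25 2003, Fri Sep 26 2003, Sat Nov 1 2003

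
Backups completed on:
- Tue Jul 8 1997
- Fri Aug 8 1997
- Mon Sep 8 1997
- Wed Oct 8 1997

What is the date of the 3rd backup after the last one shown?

Thu Jan 8 1998

Gaps: 31, 31, 30 days — not constant. Every event is on the 8th of the month.
Pattern: the 8th of each month.
November 1997: Sat Nov 8 1997.
December 1997: Mon Dec 8 1997.
Next: January 1998 → Thu Jan 8 1998.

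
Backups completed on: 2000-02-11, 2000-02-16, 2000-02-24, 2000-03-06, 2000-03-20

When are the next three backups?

2000-04-06, 2000-04-26, 2000-05-19

The spacing grows by 3 each time: 5, 8, 11, 14 days.
Next gap: 17 days. 2000-03-20 + 17 days = 2000-04-06.
Next gap: 20 days. 2000-04-06 + 20 days = 2000-04-26.
Next gap: 23 days. 2000-04-26 + 23 days = 2000-05-19.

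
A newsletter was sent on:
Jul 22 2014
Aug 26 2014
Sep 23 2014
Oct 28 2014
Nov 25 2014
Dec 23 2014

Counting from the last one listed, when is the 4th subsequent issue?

Gaps: 35, 28, 35, 28, 28 days — a mix of 28 and 35. Every date is a Tuesday.
Each is the 4th Tuesday of its month.
January 2015 — 4th Tuesday is Jan 27 2015.
4th Tuesday of February 2015: Feb 24 2015.
March 2015 — 4th Tuesday is Mar 24 2015.
4th Tuesday of April 2015: Apr 28 2015.

Apr 28 2015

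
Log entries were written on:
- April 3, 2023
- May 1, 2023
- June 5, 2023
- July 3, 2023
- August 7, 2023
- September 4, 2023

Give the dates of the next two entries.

Gaps: 28, 35, 28, 35, 28 days — a mix of 28 and 35. Every date is a Monday.
Each is the 1st Monday of its month.
1st Monday of October 2023: October 2, 2023.
1st Monday of November 2023: November 6, 2023.

October 2, 2023; November 6, 2023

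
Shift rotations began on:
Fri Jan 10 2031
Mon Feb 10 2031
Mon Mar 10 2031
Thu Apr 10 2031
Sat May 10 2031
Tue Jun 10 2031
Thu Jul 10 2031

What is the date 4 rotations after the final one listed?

Each date is the 10th; the gaps (31, 28, 31, 30, 31, 30) track the month lengths.
The rule is the 10th of each month.
August 2031: Sun Aug 10 2031.
September 2031: Wed Sep 10 2031.
October 2031: Fri Oct 10 2031.
Next: November 2031 → Mon Nov 10 2031.

Mon Nov 10 2031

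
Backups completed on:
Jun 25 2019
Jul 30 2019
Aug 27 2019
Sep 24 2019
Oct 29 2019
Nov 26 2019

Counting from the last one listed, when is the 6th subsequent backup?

These are Tuesdays with 35, 28, 28, 35, 28-day gaps.
Each is the final Tuesday of its month — Jul 30 2019 is past the 28th, so '4th Tuesday' doesn't fit.
Last Tuesday of December 2019: Dec 31 2019.
January 2020 ends with Tuesday Jan 28 2020.
February 2020 ends with Tuesday Feb 25 2020.
March 2020 ends with Tuesday Mar 31 2020.
Last Tuesday of April 2020: Apr 28 2020.
May 2020 ends with Tuesday May 26 2020.

May 26 2020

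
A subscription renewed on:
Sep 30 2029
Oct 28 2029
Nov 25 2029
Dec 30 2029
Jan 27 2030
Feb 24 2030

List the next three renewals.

Mar 31 2030, Apr 28 2030, May 26 2030

These are Sundays with 28, 28, 35, 28, 28-day gaps.
Each is the final Sunday of its month — Sep 30 2029 is past the 28th, so '4th Sunday' doesn't fit.
March 2030 ends with Sunday Mar 31 2030.
Last Sunday of April 2030: Apr 28 2030.
May 2030 ends with Sunday May 26 2030.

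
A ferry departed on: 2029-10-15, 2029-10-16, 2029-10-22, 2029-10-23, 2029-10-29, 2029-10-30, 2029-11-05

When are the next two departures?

Gaps: 1, 6, 1, 6, 1, 6 days — not constant, but cyclic with period 2.
The events fall on every Monday and Tuesday.
The following Tuesday is 2029-11-06.
The following Monday is 2029-11-12.

2029-11-06, 2029-11-12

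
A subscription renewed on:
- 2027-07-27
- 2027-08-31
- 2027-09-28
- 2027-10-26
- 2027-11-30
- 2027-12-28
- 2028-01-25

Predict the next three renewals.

Every date is a Tuesday; gaps 35, 28, 28, 35, 28, 28 days.
Each is the last Tuesday of its month (at least one falls on the 29th or later, ruling out '4th Tuesday').
February 2028 ends with Tuesday 2028-02-29.
March 2028 ends with Tuesday 2028-03-28.
Last Tuesday of April 2028: 2028-04-25.

2028-02-29, 2028-03-28, 2028-04-25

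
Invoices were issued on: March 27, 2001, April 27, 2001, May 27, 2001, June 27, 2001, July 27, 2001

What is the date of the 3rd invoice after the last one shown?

October 27, 2001

The day-of-month is always 27 (31, 30, 31, 30 days between events).
So this recurs on the 27th of each month.
Next: August 2001 → August 27, 2001.
Next: September 2001 → September 27, 2001.
Next: October 2001 → October 27, 2001.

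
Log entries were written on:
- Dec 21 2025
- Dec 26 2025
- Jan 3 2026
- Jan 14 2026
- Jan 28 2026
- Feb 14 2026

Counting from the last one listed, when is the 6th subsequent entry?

Jul 29 2026

Intervals are 5, 8, 11, 14, 17 days — an arithmetic progression with common difference 3.
Next gap: 20 days. Feb 14 2026 + 20 days = Mar 6 2026.
Next gap: 23 days. Mar 6 2026 + 23 days = Mar 29 2026.
Next gap: 26 days. Mar 29 2026 + 26 days = Apr 24 2026.
Next gap: 29 days. Apr 24 2026 + 29 days = May 23 2026.
Next gap: 32 days. May 23 2026 + 32 days = Jun 24 2026.
Next gap: 35 days. Jun 24 2026 + 35 days = Jul 29 2026.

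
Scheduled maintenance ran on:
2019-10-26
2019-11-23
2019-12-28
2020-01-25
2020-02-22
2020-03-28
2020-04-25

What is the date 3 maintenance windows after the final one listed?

2020-07-25

These are Saturdays at 28- or 35-day spacing (28, 35, 28, 28, 35, 28).
The pattern: 4th Saturday of the month.
4th Saturday of May 2020: 2020-05-23.
June 2020 — 4th Saturday is 2020-06-27.
July 2020 — 4th Saturday is 2020-07-25.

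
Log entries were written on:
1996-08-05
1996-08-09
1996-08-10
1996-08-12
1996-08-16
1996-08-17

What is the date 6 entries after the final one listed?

1996-08-31

Every event lands on a Monday or Friday or Saturday (gaps cycle 4, 1, 2, 4, 1).
So the schedule is: every Monday, Friday and Saturday.
Next Monday: 1996-08-19.
The following Friday is 1996-08-23.
The following Saturday is 1996-08-24.
Next Monday: 1996-08-26.
The following Friday is 1996-08-30.
The following Saturday is 1996-08-31.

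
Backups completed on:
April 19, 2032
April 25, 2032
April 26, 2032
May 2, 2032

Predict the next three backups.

Gaps: 6, 1, 6 days — not constant, but cyclic with period 2.
The events fall on every Monday and Sunday.
The following Monday is May 3, 2032.
The following Sunday is May 9, 2032.
The following Monday is May 10, 2032.

May 3, 2032; May 9, 2032; May 10, 2032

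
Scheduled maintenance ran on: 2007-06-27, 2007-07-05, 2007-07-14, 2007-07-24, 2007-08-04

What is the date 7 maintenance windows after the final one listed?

The spacing grows by 1 each time: 8, 9, 10, 11 days.
Next gap: 12 days. 2007-08-04 + 12 days = 2007-08-16.
Next gap: 13 days. 2007-08-16 + 13 days = 2007-08-29.
Next gap: 14 days. 2007-08-29 + 14 days = 2007-09-12.
Next gap: 15 days. 2007-09-12 + 15 days = 2007-09-27.
Next gap: 16 days. 2007-09-27 + 16 days = 2007-10-13.
Next gap: 17 days. 2007-10-13 + 17 days = 2007-10-30.
Next gap: 18 days. 2007-10-30 + 18 days = 2007-11-17.

2007-11-17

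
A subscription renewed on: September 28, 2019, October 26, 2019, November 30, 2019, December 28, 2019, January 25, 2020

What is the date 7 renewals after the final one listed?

These are Saturdays with 28, 35, 28, 28-day gaps.
Each is the final Saturday of its month — November 30, 2019 is past the 28th, so '4th Saturday' doesn't fit.
Last Saturday of February 2020: February 29, 2020.
Last Saturday of March 2020: March 28, 2020.
April 2020 ends with Saturday April 25, 2020.
May 2020 ends with Saturday May 30, 2020.
Last Saturday of June 2020: June 27, 2020.
Last Saturday of July 2020: July 25, 2020.
August 2020 ends with Saturday August 29, 2020.

August 29, 2020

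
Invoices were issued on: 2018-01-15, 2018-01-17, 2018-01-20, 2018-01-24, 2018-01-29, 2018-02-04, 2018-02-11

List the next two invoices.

Intervals are 2, 3, 4, 5, 6, 7 days — an arithmetic progression with common difference 1.
Next gap: 8 days. 2018-02-11 + 8 days = 2018-02-19.
Next gap: 9 days. 2018-02-19 + 9 days = 2018-02-28.

2018-02-19, 2018-02-28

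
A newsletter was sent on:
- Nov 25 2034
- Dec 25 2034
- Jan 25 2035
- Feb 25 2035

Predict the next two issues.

Mar 25 2035, Apr 25 2035

The day-of-month is always 25 (30, 31, 31 days between events).
So this recurs on the 25th of each month.
Next: March 2035 → Mar 25 2035.
April 2035: Apr 25 2035.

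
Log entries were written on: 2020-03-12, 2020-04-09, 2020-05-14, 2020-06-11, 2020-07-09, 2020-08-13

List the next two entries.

2020-09-10, 2020-10-08

Gaps: 28, 35, 28, 28, 35 days — a mix of 28 and 35. Every date is a Thursday.
Each is the 2nd Thursday of its month.
2nd Thursday of September 2020: 2020-09-10.
October 2020 — 2nd Thursday is 2020-10-08.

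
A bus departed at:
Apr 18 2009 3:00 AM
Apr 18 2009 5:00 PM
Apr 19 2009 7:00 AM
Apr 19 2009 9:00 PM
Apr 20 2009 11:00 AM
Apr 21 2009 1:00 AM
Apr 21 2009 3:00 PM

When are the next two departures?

Apr 22 2009 5:00 AM, Apr 22 2009 7:00 PM

The interval is a steady 14 hours (14, 14, 14, 14, 14, 14).
Apr 21 2009 3:00 PM + 14 h = Apr 22 2009 5:00 AM.
Apr 22 2009 5:00 AM + 14 h = Apr 22 2009 7:00 PM.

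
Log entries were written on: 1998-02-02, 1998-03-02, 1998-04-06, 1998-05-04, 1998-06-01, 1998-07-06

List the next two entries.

1998-08-03, 1998-09-07

These are Mondays at 28- or 35-day spacing (28, 35, 28, 28, 35).
The pattern: 1st Monday of the month.
1st Monday of August 1998: 1998-08-03.
September 1998 — 1st Monday is 1998-09-07.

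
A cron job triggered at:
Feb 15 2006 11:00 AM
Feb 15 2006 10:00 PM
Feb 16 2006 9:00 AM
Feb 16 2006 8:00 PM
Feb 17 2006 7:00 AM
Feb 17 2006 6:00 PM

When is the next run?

Feb 18 2006 5:00 AM

Spacing: 11, 11, 11, 11, 11 h — constant 11 h.
Feb 17 2006 6:00 PM + 11 h = Feb 18 2006 5:00 AM.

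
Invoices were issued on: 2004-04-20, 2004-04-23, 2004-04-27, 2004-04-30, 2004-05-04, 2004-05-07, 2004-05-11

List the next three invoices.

The gap pattern 3, 4, 3, 4, 3, 4 repeats every 2 events.
These are the Tuesdays and Fridays of each week.
The following Friday is 2004-05-14.
Next Tuesday: 2004-05-18.
Next Friday: 2004-05-21.

2004-05-14, 2004-05-18, 2004-05-21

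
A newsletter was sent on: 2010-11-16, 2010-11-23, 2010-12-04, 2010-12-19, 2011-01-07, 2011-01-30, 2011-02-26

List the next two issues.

2011-03-29, 2011-05-03

The spacing grows by 4 each time: 7, 11, 15, 19, 23, 27 days.
Next gap: 31 days. 2011-02-26 + 31 days = 2011-03-29.
Next gap: 35 days. 2011-03-29 + 35 days = 2011-05-03.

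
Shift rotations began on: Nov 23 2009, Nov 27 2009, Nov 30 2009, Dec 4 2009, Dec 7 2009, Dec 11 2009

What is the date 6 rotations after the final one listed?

Gaps: 4, 3, 4, 3, 4 days — not constant, but cyclic with period 2.
The events fall on every Monday and Friday.
Next Monday: Dec 14 2009.
Next Friday: Dec 18 2009.
Next Monday: Dec 21 2009.
Next Friday: Dec 25 2009.
Next Monday: Dec 28 2009.
The following Friday is Jan 1 2010.

Jan 1 2010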